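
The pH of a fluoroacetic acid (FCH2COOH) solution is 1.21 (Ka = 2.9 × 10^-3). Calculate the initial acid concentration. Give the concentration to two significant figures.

[H+] = 10^(-1.21) = 6.17 × 10^-2 M = x
Ka = x²/(C₀ − x) ⇒ C₀ = x + x²/Ka
C₀ = 6.17 × 10^-2 + (6.17 × 10^-2)²/(2.9 × 10^-3) = 1.37 M

C₀ = 1.4 M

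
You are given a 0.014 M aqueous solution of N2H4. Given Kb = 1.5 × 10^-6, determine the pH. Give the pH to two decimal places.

pH = 10.16

N2H4 + H2O ⇌ N2H5+ + OH-
From the ICE table, Kb = x²/(0.014 − x) = 1.5 × 10^-6.
Assume x ≪ 0.014: x ≈ √(1.5 × 10^-6 × 0.014) = 1.45 × 10^-4 M
pOH = 3.84, so pH = 14.00 − pOH = 10.16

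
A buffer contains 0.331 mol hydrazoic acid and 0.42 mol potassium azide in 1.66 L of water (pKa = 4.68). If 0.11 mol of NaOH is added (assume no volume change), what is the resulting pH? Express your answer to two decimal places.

pH = 5.06

After neutralization: n(HN3) = 0.221 mol, n(N3-) = 0.53 mol.
pH = pKa + log(n_N3-/n_HN3) = 4.68 + log(0.53/0.221) = 4.68 + (+0.380)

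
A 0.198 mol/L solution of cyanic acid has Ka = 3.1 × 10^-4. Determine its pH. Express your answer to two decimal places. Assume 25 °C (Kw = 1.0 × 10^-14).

HOCN ⇌ OCN- + H+
Ka = [H+]²/(0.198 − [H+]) = 3.1 × 10^-4
Assume [H+] ≪ 0.198: [H+] ≈ √(3.1 × 10^-4 × 0.198) = 7.83 × 10^-3 M
Check: 4% ionized — well under 5%, approximation valid.
pH = −log[H+] = −log(7.83 × 10^-3) = 2.11

pH = 2.11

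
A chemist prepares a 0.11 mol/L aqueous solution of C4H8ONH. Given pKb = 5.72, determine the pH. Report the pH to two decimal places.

pH = 10.66

C4H8ONH + H2O ⇌ C4H8ONH2+ + OH-
Kb = 10^(−5.72) = 1.91 × 10^-6
From the ICE table, Kb = [OH-]²/(0.11 − [OH-]) = 1.91 × 10^-6.
Since Kb ≪ C₀, [OH-] ≈ √(Kb·C₀) = 4.58 × 10^-4 M.
Check: 0.42% ionized — well under 5%, approximation valid.
pOH = −log(4.58 × 10^-4) = 3.34; pH = 14.00 − 3.34 = 10.66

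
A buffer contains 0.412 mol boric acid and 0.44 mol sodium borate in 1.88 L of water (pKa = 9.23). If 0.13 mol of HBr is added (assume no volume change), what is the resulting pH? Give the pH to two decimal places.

Added H+ converts B(OH)4- to B(OH)3: B(OH)3 → 0.542 mol, B(OH)4- → 0.31 mol.
pH = pKa + log([A⁻]/[HA]) = 9.23 + log(0.31/0.542) = 9.23 -0.243

pH = 8.99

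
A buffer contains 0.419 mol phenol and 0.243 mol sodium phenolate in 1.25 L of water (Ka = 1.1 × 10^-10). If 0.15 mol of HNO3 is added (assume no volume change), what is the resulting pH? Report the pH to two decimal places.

pH = 9.17

After neutralization: n(C6H5OH) = 0.569 mol, n(C6H5O-) = 0.093 mol.
pKa = −log(1.1 × 10^-10) = 9.959
pH = pKa + log(n_C6H5O-/n_C6H5OH) = 9.959 + log(0.093/0.569) = 9.959 + (-0.787)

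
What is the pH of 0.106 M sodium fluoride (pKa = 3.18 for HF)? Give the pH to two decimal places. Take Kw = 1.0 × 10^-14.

F- is the conjugate base of the weak acid HF.
Ka = 10^(−3.18) = 6.61 × 10^-4
Kb = Kw/Ka = 1.0×10^-14 / 6.61 × 10^-4 = 1.51 × 10^-11
From the ICE table, Kb = x²/(0.106 − x) = 1.51 × 10^-11.
Since Kb ≪ C₀, x ≈ √(Kb·C₀) = 1.27 × 10^-6 M.
(x/C₀ = 0.0012% < 5%, so the approximation holds.)
pOH = 5.90, so pH = 14.00 − pOH = 8.10

pH = 8.10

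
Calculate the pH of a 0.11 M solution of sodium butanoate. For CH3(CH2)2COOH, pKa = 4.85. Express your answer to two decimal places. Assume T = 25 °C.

pH = 8.95

CH3(CH2)2COO- is the conjugate base of the weak acid CH3(CH2)2COOH.
Ka = 10^(−4.85) = 1.41 × 10^-5
Kb = Kw/Ka = 1.0×10^-14 / 1.41 × 10^-5 = 7.09 × 10^-10
Kb = [OH-]²/(0.11 − [OH-]) = 7.09 × 10^-10
Assume [OH-] ≪ 0.11: [OH-] ≈ √(7.09 × 10^-10 × 0.11) = 8.83 × 10^-6 M
pOH = 5.05, so pH = 14.00 − pOH = 8.95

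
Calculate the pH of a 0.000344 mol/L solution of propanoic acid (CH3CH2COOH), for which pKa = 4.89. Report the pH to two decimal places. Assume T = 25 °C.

CH3CH2COOH ⇌ CH3CH2COO- + H+
Ka = 10^(−4.89) = 1.29 × 10^-5
Ka = x²/(0.000344 − x) = 1.29 × 10^-5
x is not negligible relative to C₀; solve x² + 1.29e-05·x − 4.44e-09 = 0.
x = [−1.29e-05 + √(1.29e-05² + 1.78e-08)]/2 = 6.05 × 10^-5 M
pH = −log[H+] = −log(6.05 × 10^-5) = 4.22

pH = 4.22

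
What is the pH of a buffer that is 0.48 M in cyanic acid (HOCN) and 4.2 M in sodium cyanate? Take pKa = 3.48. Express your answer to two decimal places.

Using pH = pKa + log([base]/[acid]) with [base]/[acid] = 4.2/0.48:
pH = 3.48 + (+0.942) = 4.42

pH = 4.42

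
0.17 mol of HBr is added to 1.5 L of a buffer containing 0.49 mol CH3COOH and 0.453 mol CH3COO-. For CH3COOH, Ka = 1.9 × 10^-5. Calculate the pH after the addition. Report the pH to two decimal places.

After neutralization: n(CH3COOH) = 0.66 mol, n(CH3COO-) = 0.283 mol.
pKa = −log(1.9 × 10^-5) = 4.721
pH = pKa + log(n_CH3COO-/n_CH3COOH) = 4.721 + log(0.283/0.66) = 4.721 + (-0.368)

pH = 4.35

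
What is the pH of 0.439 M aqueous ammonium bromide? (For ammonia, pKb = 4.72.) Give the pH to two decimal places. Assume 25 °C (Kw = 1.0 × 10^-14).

pH = 4.82

NH4+ is the conjugate acid of the weak base NH3.
Kb = 10^(−4.72) = 1.91 × 10^-5
Ka = Kw/Kb = 1.0×10^-14 / 1.91 × 10^-5 = 5.24 × 10^-10
From the ICE table, Ka = x²/(0.439 − x) = 5.24 × 10^-10.
Assume x ≪ 0.439: x ≈ √(5.24 × 10^-10 × 0.439) = 1.52 × 10^-5 M
pH = −log(1.52 × 10^-5) = 4.82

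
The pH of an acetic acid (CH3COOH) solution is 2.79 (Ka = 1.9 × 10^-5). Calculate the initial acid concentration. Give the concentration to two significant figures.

C₀ = 1.4 × 10^-1 M

[H+] = 10^(-2.79) = 1.62 × 10^-3 M = x
Ka = x²/(C₀ − x) ⇒ C₀ = x + x²/Ka
C₀ = 1.62 × 10^-3 + (1.62 × 10^-3)²/(1.9 × 10^-5) = 1.40 × 10^-1 M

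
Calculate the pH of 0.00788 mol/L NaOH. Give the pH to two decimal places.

NaOH is a strong base; [OH-] = 0.00788 M.
pOH = -log(0.00788) = 2.10
pH = 14.00 - 2.10 = 11.90

pH = 11.90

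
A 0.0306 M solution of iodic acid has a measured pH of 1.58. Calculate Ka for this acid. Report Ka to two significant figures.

[H+] = 10^(-1.58) = 2.63 × 10^-2 M
At equilibrium [HA] = 0.0306 − 2.63 × 10^-2 = 4.30 × 10^-3 M
Ka = [H+][A-]/[HA] = (2.63 × 10^-2)² / 4.30 × 10^-3 = 1.6 × 10^-1

Ka = 1.6 × 10^-1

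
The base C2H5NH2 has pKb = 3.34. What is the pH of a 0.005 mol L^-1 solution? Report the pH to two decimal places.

pH = 11.11

C2H5NH2 + H2O ⇌ C2H5NH3+ + OH-
Kb = 10^(−3.34) = 4.57 × 10^-4
Let x = [OH-] at equilibrium. Kb = x²/(0.005 − x).
x is not negligible relative to C₀; solve x² + 0.000457·x − 2.29e-06 = 0.
x = [−0.000457 + √(0.000457² + 9.14e-06)]/2 = 1.30 × 10^-3 M
pOH = 2.89, so pH = 14.00 − pOH = 11.11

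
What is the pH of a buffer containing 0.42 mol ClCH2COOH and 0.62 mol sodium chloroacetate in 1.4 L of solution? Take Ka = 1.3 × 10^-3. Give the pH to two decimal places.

pKa = −log(1.3 × 10^-3) = 2.886
Using pH = pKa + log([base]/[acid]) with [base]/[acid] = 0.62/0.42:
pH = 2.886 + (+0.169) = 3.06

pH = 3.06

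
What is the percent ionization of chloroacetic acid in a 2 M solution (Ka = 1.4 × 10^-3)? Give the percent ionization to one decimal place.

ClCH2COOH ⇌ ClCH2COO- + H+; let x = [H+] at equilibrium.
x ≈ √(Ka·C₀) = √(1.4 × 10^-3 × 2) = 5.29 × 10^-2 M
Fraction ionized = 5.29 × 10^-2 / 2 = 0.0265 → 2.6%

2.6%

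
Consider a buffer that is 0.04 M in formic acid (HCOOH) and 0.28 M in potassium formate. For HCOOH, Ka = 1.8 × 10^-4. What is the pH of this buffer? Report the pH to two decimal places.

pH = 4.59

pKa = −log(1.8 × 10^-4) = 3.745
Henderson–Hasselbalch: pH = pKa + log([HCOO-]/[HCOOH]) = 3.745 + log(0.28/0.04)
pH = 3.745 + (+0.845) = 4.59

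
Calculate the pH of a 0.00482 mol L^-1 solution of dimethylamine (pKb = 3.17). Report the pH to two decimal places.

(CH3)2NH + H2O ⇌ (CH3)2NH2+ + OH-
Kb = 10^(−3.17) = 6.76 × 10^-4
From the ICE table, Kb = [OH-]²/(0.00482 − [OH-]) = 6.76 × 10^-4.
[OH-] is not negligible relative to C₀; solve [OH-]² + 0.000676·[OH-] − 3.26e-06 = 0.
[OH-] = [−0.000676 + √(0.000676² + 1.3e-05)]/2 = 1.50 × 10^-3 M
pOH = −log(1.50 × 10^-3) = 2.82; pH = 14.00 − 2.82 = 11.18

pH = 11.18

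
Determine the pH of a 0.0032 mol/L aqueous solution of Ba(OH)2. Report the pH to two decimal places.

Ba(OH)2 is a strong base (each formula unit releases 2 OH-); [OH-] = 0.0064 M.
pOH = -log(0.0064) = 2.19
pH = 14.00 - 2.19 = 11.81

pH = 11.81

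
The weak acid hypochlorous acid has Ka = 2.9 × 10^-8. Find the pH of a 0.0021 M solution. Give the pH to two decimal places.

HOCl ⇌ OCl- + H+
From the ICE table, Ka = [H+]²/(0.0021 − [H+]) = 2.9 × 10^-8.
Neglecting [H+] in the denominator: [H+] = √(2.9 × 10^-8 × 0.0021) = 7.80 × 10^-6 M
Check: 0.37% ionized — well under 5%, approximation valid.
pH = −log[H+] = −log(7.80 × 10^-6) = 5.11

pH = 5.11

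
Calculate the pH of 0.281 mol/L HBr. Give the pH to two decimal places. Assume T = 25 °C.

pH = 0.55

HBr is a strong acid and dissociates completely, so [H+] = 0.281 M.
pH = -log(0.281) = 0.55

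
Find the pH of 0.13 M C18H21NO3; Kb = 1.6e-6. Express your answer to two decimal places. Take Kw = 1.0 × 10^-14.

pH = 10.66

C18H21NO3 + H2O ⇌ C18H22NO3+ + OH-
Kb = [OH-]²/(0.13 − [OH-]) = 1.6 × 10^-6
Since Kb ≪ C₀, [OH-] ≈ √(Kb·C₀) = 4.56 × 10^-4 M.
([OH-]/C₀ = 0.35% < 5%, so the approximation holds.)
pOH = −log(4.56 × 10^-4) = 3.34; pH = 14.00 − 3.34 = 10.66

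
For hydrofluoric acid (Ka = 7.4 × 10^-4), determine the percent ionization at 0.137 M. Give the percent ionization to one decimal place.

HF ⇌ F- + H+; let x = [H+] at equilibrium.
Ka = x²/(C₀ − x); solving the quadratic gives x = 9.71 × 10^-3 M.
Fraction ionized = 9.71 × 10^-3 / 0.137 = 0.0709 → 7.1%

7.1%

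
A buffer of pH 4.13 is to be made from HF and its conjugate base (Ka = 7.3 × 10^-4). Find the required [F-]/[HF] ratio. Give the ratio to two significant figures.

pKa = -log(7.3 × 10^-4) = 3.137
pH = pKa + log(r) ⇒ log(r) = 4.13 − 3.137 = +0.993
r = [F-]/[HF] = 10^(+0.993) = 9.84

ratio = 9.8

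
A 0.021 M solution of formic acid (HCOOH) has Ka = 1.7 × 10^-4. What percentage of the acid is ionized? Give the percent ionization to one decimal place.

HCOOH ⇌ HCOO- + H+; let x = [H+] at equilibrium.
Ka = x²/(C₀ − x); solving the quadratic gives x = 1.81 × 10^-3 M.
Fraction ionized = 1.81 × 10^-3 / 0.021 = 0.0862 → 8.6%

8.6%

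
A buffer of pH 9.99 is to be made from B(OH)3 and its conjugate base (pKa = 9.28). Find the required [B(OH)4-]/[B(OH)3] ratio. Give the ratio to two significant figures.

ratio = 5.1

pH = pKa + log(r) ⇒ log(r) = 9.99 − 9.28 = +0.71
r = [B(OH)4-]/[B(OH)3] = 10^(+0.71) = 5.13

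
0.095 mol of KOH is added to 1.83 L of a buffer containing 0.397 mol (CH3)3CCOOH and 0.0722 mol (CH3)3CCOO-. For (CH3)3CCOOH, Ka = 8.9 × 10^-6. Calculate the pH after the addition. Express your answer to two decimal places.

OH- converts (CH3)3CCOOH to (CH3)3CCOO-: (CH3)3CCOOH → 0.302 mol, (CH3)3CCOO- → 0.167 mol.
pKa = −log(8.9 × 10^-6) = 5.051
pH = pKa + log(n_(CH3)3CCOO-/n_(CH3)3CCOOH) = 5.051 + log(0.167/0.302) = 5.051 + (-0.257)

pH = 4.79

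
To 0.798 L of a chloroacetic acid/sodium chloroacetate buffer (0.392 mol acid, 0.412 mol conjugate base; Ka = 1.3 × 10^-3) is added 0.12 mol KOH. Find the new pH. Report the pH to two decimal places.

pH = 3.18

OH- converts ClCH2COOH to ClCH2COO-: ClCH2COOH → 0.272 mol, ClCH2COO- → 0.532 mol.
pKa = −log(1.3 × 10^-3) = 2.886
Henderson–Hasselbalch with mole ratio 0.532/0.272: pH = 2.886 + (+0.291)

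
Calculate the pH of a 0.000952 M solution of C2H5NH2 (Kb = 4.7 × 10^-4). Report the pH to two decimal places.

C2H5NH2 + H2O ⇌ C2H5NH3+ + OH-
Kb = x²/(0.000952 − x) = 4.7 × 10^-4
Here C₀/Kb ≈ 2.03, so the small-x approximation fails. Use the quadratic:
x = (−Kb + √(Kb² + 4·Kb·C₀))/2 = 4.74 × 10^-4 M
pOH = −log(4.74 × 10^-4) = 3.32; pH = 14.00 − 3.32 = 10.68

pH = 10.68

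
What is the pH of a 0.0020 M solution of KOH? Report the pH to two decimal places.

pH = 11.30

KOH is a strong base; [OH-] = 0.002 M.
pOH = -log(0.002) = 2.70
pH = 14.00 - 2.70 = 11.30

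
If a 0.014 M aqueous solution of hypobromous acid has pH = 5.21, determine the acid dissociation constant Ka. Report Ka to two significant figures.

Ka = 2.7 × 10^-9

[H+] = 10^(-5.21) = 6.17 × 10^-6 M
At equilibrium [HA] = 0.014 − 6.17 × 10^-6 = 1.40 × 10^-2 M
Ka = [H+][A-]/[HA] = (6.17 × 10^-6)² / 1.40 × 10^-2 = 2.7 × 10^-9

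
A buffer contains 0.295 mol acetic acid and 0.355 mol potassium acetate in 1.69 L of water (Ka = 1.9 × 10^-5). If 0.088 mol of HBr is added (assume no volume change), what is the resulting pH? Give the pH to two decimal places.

Added H+ converts CH3COO- to CH3COOH: CH3COOH → 0.383 mol, CH3COO- → 0.267 mol.
pKa = −log(1.9 × 10^-5) = 4.721
Henderson–Hasselbalch with mole ratio 0.267/0.383: pH = 4.721 + (-0.157)

pH = 4.56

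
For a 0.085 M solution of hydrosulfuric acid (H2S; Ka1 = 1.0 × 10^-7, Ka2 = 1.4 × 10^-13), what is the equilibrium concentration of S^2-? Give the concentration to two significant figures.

1.4 × 10^-13 M

First ionization gives [H+] ≈ [HS-] = 9.22 × 10^-5 M.
Second step: Ka2 = [H+][S^2-]/[HS-] ≈ [S^2-] (since [H+] ≈ [HS-]).
So [S^2-] ≈ Ka2.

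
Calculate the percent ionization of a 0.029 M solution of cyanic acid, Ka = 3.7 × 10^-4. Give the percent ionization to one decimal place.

10.7%

HOCN ⇌ OCN- + H+; let x = [H+] at equilibrium.
Solve x² + 0.00037x − 1.07e-05 = 0 → x = 3.10 × 10^-3 M
% ionization = x/C₀ × 100% = 3.10 × 10^-3/0.029 × 100% = 10.7%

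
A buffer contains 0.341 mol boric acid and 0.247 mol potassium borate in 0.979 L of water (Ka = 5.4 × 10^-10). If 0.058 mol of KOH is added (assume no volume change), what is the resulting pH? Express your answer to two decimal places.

pH = 9.30

After neutralization: n(B(OH)3) = 0.283 mol, n(B(OH)4-) = 0.305 mol.
pKa = −log(5.4 × 10^-10) = 9.268
pH = pKa + log([A⁻]/[HA]) = 9.268 + log(0.305/0.283) = 9.268 +0.033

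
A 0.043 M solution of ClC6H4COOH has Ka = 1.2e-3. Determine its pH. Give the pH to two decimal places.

pH = 2.18

ClC6H4COOH ⇌ ClC6H4COO- + H+
Ka = [H+]²/(0.043 − [H+]) = 1.2 × 10^-3
The 5% rule fails; solving [H+]² + Ka·[H+] − Ka·C₀ = 0 exactly:
[H+] = (−Ka + √(Ka² + 4·Ka·C₀))/2 = 6.61 × 10^-3 M
pH = −log(6.61 × 10^-3) = 2.18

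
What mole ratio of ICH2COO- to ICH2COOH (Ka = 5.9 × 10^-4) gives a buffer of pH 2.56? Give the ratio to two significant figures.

ratio = 0.21

pKa = -log(5.9 × 10^-4) = 3.229
pH = pKa + log(r) ⇒ log(r) = 2.56 − 3.229 = -0.669
r = [ICH2COO-]/[ICH2COOH] = 10^(-0.669) = 0.214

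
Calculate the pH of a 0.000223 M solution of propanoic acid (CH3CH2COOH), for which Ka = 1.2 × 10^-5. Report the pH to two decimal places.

CH3CH2COOH ⇌ CH3CH2COO- + H+
From the ICE table, Ka = [H+]²/(0.000223 − [H+]) = 1.2 × 10^-5.
[H+] is not negligible relative to C₀; solve [H+]² + 1.2e-05·[H+] − 2.68e-09 = 0.
[H+] = (−Ka + √(Ka² + 4·Ka·C₀))/2 = 4.61 × 10^-5 M
pH = −log[H+] = −log(4.61 × 10^-5) = 4.34

pH = 4.34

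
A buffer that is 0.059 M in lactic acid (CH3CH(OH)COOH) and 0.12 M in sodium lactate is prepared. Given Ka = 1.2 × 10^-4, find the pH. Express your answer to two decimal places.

pH = 4.23

pKa = −log(1.2 × 10^-4) = 3.921
Using pH = pKa + log([base]/[acid]) with [base]/[acid] = 0.12/0.059:
pH = 3.921 + (+0.308) = 4.23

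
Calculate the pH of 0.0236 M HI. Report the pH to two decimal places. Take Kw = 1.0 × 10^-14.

HI is a strong acid and dissociates completely, so [H+] = 0.0236 M.
pH = -log(0.0236) = 1.63

pH = 1.63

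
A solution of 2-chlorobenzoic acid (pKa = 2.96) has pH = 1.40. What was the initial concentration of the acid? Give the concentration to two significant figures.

C₀ = 1.5 M

[H+] = 10^(-1.40) = 3.98 × 10^-2 M = x
Ka = 10^(−2.96) = 1.10 × 10^-3
Ka = x²/(C₀ − x) ⇒ C₀ = x + x²/Ka
C₀ = 3.98 × 10^-2 + (3.98 × 10^-2)²/(1.10 × 10^-3) = 1.48 M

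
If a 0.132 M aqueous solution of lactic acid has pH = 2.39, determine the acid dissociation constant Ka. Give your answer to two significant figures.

[H+] = 10^(-2.39) = 4.07 × 10^-3 M
At equilibrium [HA] = 0.132 − 4.07 × 10^-3 = 1.28 × 10^-1 M
Ka = [H+][A-]/[HA] = (4.07 × 10^-3)² / 1.28 × 10^-1 = 1.3 × 10^-4

Ka = 1.3 × 10^-4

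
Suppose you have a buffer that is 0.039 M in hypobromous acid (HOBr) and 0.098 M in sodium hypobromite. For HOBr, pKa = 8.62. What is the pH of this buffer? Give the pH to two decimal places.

Using pH = pKa + log([base]/[acid]) with [base]/[acid] = 0.098/0.039:
pH = 8.62 + (+0.400) = 9.02

pH = 9.02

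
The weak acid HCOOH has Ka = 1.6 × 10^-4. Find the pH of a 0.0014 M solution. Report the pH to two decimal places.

HCOOH ⇌ HCOO- + H+
Ka = x²/(0.0014 − x) = 1.6 × 10^-4
x is not negligible relative to C₀; solve x² + 0.00016·x − 2.24e-07 = 0.
x = [−0.00016 + √(0.00016² + 8.96e-07)]/2 = 4.00 × 10^-4 M
pH = −log(4.00 × 10^-4) = 3.40

pH = 3.40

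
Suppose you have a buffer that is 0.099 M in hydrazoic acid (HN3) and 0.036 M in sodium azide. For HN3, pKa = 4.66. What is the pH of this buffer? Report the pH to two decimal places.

Using pH = pKa + log([base]/[acid]) with [base]/[acid] = 0.036/0.099:
pH = 4.66 + (-0.439) = 4.22

pH = 4.22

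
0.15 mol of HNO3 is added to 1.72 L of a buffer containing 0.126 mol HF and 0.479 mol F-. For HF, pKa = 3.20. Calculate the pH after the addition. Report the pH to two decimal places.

Added H+ converts F- to HF: HF → 0.276 mol, F- → 0.329 mol.
Henderson–Hasselbalch with mole ratio 0.329/0.276: pH = 3.20 + (+0.076)

pH = 3.28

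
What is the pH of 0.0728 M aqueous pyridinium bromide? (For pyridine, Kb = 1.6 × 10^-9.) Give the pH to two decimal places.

pH = 3.17

C5H5NH+ is the conjugate acid of the weak base C5H5N.
Ka = Kw/Kb = 1.0×10^-14 / 1.6 × 10^-9 = 6.25 × 10^-6
Ka = x²/(0.0728 − x) = 6.25 × 10^-6
Neglecting x in the denominator: x = √(6.25 × 10^-6 × 0.0728) = 6.75 × 10^-4 M
(x/C₀ = 0.93% < 5%, so the approximation holds.)
pH = −log(6.75 × 10^-4) = 3.17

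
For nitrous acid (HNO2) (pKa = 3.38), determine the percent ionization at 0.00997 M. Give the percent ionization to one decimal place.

18.5%

HNO2 ⇌ NO2- + H+; let x = [H+] at equilibrium.
Ka = 10^(−3.38) = 4.17 × 10^-4
Solve x² + 0.000417x − 4.16e-06 = 0 → x = 1.84 × 10^-3 M
Fraction ionized = 1.84 × 10^-3 / 0.00997 = 0.1846 → 18.5%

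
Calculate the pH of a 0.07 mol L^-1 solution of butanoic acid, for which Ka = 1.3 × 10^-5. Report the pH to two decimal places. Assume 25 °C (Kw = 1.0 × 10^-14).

CH3(CH2)2COOH ⇌ CH3(CH2)2COO- + H+
Ka = x²/(0.07 − x) = 1.3 × 10^-5
Assume x ≪ 0.07: x ≈ √(1.3 × 10^-5 × 0.07) = 9.54 × 10^-4 M
pH = −log(9.54 × 10^-4) = 3.02

pH = 3.02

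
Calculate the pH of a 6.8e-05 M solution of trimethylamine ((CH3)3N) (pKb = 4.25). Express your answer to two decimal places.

(CH3)3N + H2O ⇌ (CH3)3NH+ + OH-
Kb = 10^(−4.25) = 5.62 × 10^-5
Kb = [OH-]²/(6.8e-05 − [OH-]) = 5.62 × 10^-5
Here C₀/Kb ≈ 1.21, so the small-[OH-] approximation fails. Use the quadratic:
[OH-] = [−5.62e-05 + √(5.62e-05² + 1.53e-08)]/2 = 3.98 × 10^-5 M
pOH = −log(3.98 × 10^-5) = 4.40; pH = 14.00 − 4.40 = 9.60

pH = 9.60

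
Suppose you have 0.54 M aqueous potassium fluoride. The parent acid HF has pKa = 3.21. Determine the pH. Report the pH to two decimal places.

pH = 8.47

F- is the conjugate base of the weak acid HF.
Ka = 10^(−3.21) = 6.17 × 10^-4
Kb = Kw/Ka = 1.0×10^-14 / 6.17 × 10^-4 = 1.62 × 10^-11
From the ICE table, Kb = [OH-]²/(0.54 − [OH-]) = 1.62 × 10^-11.
Since Kb ≪ C₀, [OH-] ≈ √(Kb·C₀) = 2.96 × 10^-6 M.
pOH = −log(2.96 × 10^-6) = 5.53; pH = 14.00 − 5.53 = 8.47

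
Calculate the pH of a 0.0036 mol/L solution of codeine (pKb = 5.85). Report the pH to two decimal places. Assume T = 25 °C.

C18H21NO3 + H2O ⇌ C18H22NO3+ + OH-
Kb = 10^(−5.85) = 1.41 × 10^-6
Kb = [OH-]²/(0.0036 − [OH-]) = 1.41 × 10^-6
Since Kb ≪ C₀, [OH-] ≈ √(Kb·C₀) = 7.12 × 10^-5 M.
([OH-]/C₀ = 2% < 5%, so the approximation holds.)
pOH = 4.15, so pH = 14.00 − pOH = 9.85

pH = 9.85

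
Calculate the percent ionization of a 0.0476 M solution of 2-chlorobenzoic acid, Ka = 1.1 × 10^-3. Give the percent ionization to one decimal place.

14.1%

ClC6H4COOH ⇌ ClC6H4COO- + H+; let x = [H+] at equilibrium.
Solve x² + 0.0011x − 5.24e-05 = 0 → x = 6.71 × 10^-3 M
Fraction ionized = 6.71 × 10^-3 / 0.0476 = 0.1410 → 14.1%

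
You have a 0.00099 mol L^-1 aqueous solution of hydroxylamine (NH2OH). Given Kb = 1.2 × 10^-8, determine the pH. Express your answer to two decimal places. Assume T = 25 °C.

pH = 8.54

NH2OH + H2O ⇌ NH3OH+ + OH-
From the ICE table, Kb = [OH-]²/(0.00099 − [OH-]) = 1.2 × 10^-8.
Since Kb ≪ C₀, [OH-] ≈ √(Kb·C₀) = 3.45 × 10^-6 M.
([OH-]/C₀ = 0.35% < 5%, so the approximation holds.)
pOH = −log(3.45 × 10^-6) = 5.46; pH = 14.00 − 5.46 = 8.54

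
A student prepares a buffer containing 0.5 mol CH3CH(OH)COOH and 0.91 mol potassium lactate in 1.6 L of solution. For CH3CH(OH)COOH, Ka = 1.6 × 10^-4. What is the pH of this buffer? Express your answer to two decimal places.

pKa = −log(1.6 × 10^-4) = 3.796
Henderson–Hasselbalch: pH = pKa + log([CH3CH(OH)COO-]/[CH3CH(OH)COOH]) = 3.796 + log(0.91/0.5)
pH = 3.796 + (+0.260) = 4.06

pH = 4.06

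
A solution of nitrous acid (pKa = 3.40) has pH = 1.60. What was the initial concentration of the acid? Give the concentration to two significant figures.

C₀ = 1.6 M

[H+] = 10^(-1.60) = 2.51 × 10^-2 M = x
Ka = 10^(−3.40) = 3.98 × 10^-4
Ka = x²/(C₀ − x) ⇒ C₀ = x + x²/Ka
C₀ = 2.51 × 10^-2 + (2.51 × 10^-2)²/(3.98 × 10^-4) = 1.61 M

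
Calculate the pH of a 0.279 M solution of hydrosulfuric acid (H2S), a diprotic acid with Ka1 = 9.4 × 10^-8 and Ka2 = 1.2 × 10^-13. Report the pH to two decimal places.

pH = 3.79

Since Ka1 ≫ Ka2, the first ionization dominates [H+].
Ka1 = x²/(0.279 − x) = 9.4 × 10^-8
x ≈ √(9.4 × 10^-8 × 0.279) = 1.62 × 10^-4 M
pH = −log(1.62 × 10^-4) = 3.79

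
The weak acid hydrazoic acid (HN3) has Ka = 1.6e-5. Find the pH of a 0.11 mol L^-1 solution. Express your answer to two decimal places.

pH = 2.88

HN3 ⇌ N3- + H+
Ka = [H+]²/(0.11 − [H+]) = 1.6 × 10^-5
Assume [H+] ≪ 0.11: [H+] ≈ √(1.6 × 10^-5 × 0.11) = 1.33 × 10^-3 M
([H+]/C₀ = 1.2% < 5%, so the approximation holds.)
pH = −log(1.33 × 10^-3) = 2.88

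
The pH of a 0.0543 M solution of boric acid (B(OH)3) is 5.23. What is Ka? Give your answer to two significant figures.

[H+] = 10^(-5.23) = 5.89 × 10^-6 M
At equilibrium [HA] = 0.0543 − 5.89 × 10^-6 = 5.43 × 10^-2 M
Ka = [H+][A-]/[HA] = (5.89 × 10^-6)² / 5.43 × 10^-2 = 6.4 × 10^-10

Ka = 6.4 × 10^-10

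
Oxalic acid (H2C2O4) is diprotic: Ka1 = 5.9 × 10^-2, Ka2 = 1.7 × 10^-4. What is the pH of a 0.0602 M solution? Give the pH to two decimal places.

pH = 1.43

Since Ka1 ≫ Ka2, the first ionization dominates [H+].
Ka1 = x²/(0.0602 − x) = 5.9 × 10^-2
Solving the quadratic: x = (−Ka1 + √(Ka1² + 4·Ka1·C₀))/2 = 3.70 × 10^-2 M
pH = −log(3.70 × 10^-2) = 1.43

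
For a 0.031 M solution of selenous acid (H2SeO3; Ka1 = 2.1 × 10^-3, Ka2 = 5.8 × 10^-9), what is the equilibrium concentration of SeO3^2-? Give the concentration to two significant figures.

5.8 × 10^-9 M

First ionization gives [H+] ≈ [HSeO3-] = 7.09 × 10^-3 M.
Second step: Ka2 = [H+][SeO3^2-]/[HSeO3-] ≈ [SeO3^2-] (since [H+] ≈ [HSeO3-]).
So [SeO3^2-] ≈ Ka2.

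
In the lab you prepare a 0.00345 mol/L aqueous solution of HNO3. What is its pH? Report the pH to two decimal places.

HNO3 is a strong acid and dissociates completely, so [H+] = 0.00345 M.
pH = -log(0.00345) = 2.46

pH = 2.46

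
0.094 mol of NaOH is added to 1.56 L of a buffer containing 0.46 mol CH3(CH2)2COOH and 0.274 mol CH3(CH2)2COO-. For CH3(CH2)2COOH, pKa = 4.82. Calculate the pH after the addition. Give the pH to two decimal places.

pH = 4.82

After neutralization: n(CH3(CH2)2COOH) = 0.366 mol, n(CH3(CH2)2COO-) = 0.368 mol.
pH = pKa + log(n_CH3(CH2)2COO-/n_CH3(CH2)2COOH) = 4.82 + log(0.368/0.366) = 4.82 + (+0.002)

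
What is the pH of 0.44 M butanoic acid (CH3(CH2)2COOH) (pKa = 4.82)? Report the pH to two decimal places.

CH3(CH2)2COOH ⇌ CH3(CH2)2COO- + H+
Ka = 10^(−4.82) = 1.51 × 10^-5
Let x = [H+] at equilibrium. Ka = x²/(0.44 − x).
Since Ka ≪ C₀, x ≈ √(Ka·C₀) = 2.58 × 10^-3 M.
pH = −log(2.58 × 10^-3) = 2.59

pH = 2.59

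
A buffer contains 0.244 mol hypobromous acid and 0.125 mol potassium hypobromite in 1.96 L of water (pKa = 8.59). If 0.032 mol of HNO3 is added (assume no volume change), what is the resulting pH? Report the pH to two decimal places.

pH = 8.12

After neutralization: n(HOBr) = 0.276 mol, n(OBr-) = 0.093 mol.
pH = pKa + log([A⁻]/[HA]) = 8.59 + log(0.093/0.276) = 8.59 -0.472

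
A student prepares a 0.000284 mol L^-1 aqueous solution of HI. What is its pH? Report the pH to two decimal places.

pH = 3.55

HI is a strong acid and dissociates completely, so [H+] = 0.000284 M.
pH = -log(0.000284) = 3.55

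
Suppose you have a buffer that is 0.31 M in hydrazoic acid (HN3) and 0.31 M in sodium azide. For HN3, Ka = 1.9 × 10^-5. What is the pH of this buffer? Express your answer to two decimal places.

pKa = −log(1.9 × 10^-5) = 4.721
pH = pKa + log([A⁻]/[HA]) = 4.721 + log(0.31/0.31)
pH = 4.721 + (+0.000) = 4.72

pH = 4.72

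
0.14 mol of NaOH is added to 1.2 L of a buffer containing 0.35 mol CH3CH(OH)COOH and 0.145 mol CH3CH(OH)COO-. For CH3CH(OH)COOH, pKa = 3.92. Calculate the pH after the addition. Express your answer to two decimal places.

pH = 4.05

After neutralization: n(CH3CH(OH)COOH) = 0.21 mol, n(CH3CH(OH)COO-) = 0.285 mol.
Henderson–Hasselbalch with mole ratio 0.285/0.21: pH = 3.92 + (+0.133)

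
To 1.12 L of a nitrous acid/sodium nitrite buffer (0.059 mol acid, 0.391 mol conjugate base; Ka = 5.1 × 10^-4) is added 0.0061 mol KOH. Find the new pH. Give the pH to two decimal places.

pH = 4.17

After neutralization: n(HNO2) = 0.0529 mol, n(NO2-) = 0.397 mol.
pKa = −log(5.1 × 10^-4) = 3.292
pH = pKa + log([A⁻]/[HA]) = 3.292 + log(0.397/0.0529) = 3.292 +0.875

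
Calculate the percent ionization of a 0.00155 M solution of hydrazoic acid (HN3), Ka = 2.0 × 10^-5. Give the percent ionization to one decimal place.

10.7%

HN3 ⇌ N3- + H+; let x = [H+] at equilibrium.
Solve x² + 2e-05x − 3.1e-08 = 0 → x = 1.66 × 10^-4 M
% ionization = x/C₀ × 100% = 1.66 × 10^-4/0.00155 × 100% = 10.7%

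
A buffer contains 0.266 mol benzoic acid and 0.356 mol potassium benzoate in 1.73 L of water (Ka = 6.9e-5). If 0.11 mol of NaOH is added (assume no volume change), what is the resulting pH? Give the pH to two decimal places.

After neutralization: n(C6H5COOH) = 0.156 mol, n(C6H5COO-) = 0.466 mol.
pKa = −log(6.9 × 10^-5) = 4.161
pH = pKa + log(n_C6H5COO-/n_C6H5COOH) = 4.161 + log(0.466/0.156) = 4.161 + (+0.475)

pH = 4.64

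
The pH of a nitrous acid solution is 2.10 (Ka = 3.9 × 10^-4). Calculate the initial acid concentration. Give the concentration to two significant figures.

[H+] = 10^(-2.10) = 7.94 × 10^-3 M = x
Ka = x²/(C₀ − x) ⇒ C₀ = x + x²/Ka
C₀ = 7.94 × 10^-3 + (7.94 × 10^-3)²/(3.9 × 10^-4) = 1.70 × 10^-1 M

C₀ = 1.7 × 10^-1 M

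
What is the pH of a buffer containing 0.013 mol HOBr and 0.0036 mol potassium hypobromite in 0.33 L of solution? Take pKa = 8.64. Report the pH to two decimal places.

pH = pKa + log([A⁻]/[HA]) = 8.64 + log(0.0036/0.013)
pH = 8.64 + (-0.558) = 8.08

pH = 8.08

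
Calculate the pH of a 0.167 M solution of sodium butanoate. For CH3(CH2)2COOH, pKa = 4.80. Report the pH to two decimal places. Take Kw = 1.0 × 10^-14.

CH3(CH2)2COO- is the conjugate base of the weak acid CH3(CH2)2COOH.
Ka = 10^(−4.80) = 1.58 × 10^-5
Kb = Kw/Ka = 1.0×10^-14 / 1.58 × 10^-5 = 6.33 × 10^-10
Let x = [OH-] at equilibrium. Kb = x²/(0.167 − x).
Assume x ≪ 0.167: x ≈ √(6.33 × 10^-10 × 0.167) = 1.03 × 10^-5 M
pOH = −log(1.03 × 10^-5) = 4.99; pH = 14.00 − 4.99 = 9.01

pH = 9.01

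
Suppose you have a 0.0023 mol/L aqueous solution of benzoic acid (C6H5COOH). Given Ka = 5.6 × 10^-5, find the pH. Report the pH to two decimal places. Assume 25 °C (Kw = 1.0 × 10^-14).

pH = 3.48

C6H5COOH ⇌ C6H5COO- + H+
Let x = [H+] at equilibrium. Ka = x²/(0.0023 − x).
Here C₀/Ka ≈ 41.1, so the small-x approximation fails. Use the quadratic:
x = (−Ka + √(Ka² + 4·Ka·C₀))/2 = 3.32 × 10^-4 M
pH = −log[H+] = −log(3.32 × 10^-4) = 3.48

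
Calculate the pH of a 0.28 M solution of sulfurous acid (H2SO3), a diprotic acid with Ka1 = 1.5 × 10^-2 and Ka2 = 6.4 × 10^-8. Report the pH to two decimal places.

pH = 1.24

Ka1 ≫ Ka2, so treat the first dissociation as the only significant source of H+.
Ka1 = x²/(0.28 − x) = 1.5 × 10^-2
Solving the quadratic: x = (−Ka1 + √(Ka1² + 4·Ka1·C₀))/2 = 5.77 × 10^-2 M
pH = −log(5.77 × 10^-2) = 1.24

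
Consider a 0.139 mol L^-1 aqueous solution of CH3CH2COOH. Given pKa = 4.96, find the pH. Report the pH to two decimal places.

pH = 2.91

CH3CH2COOH ⇌ CH3CH2COO- + H+
Ka = 10^(−4.96) = 1.10 × 10^-5
From the ICE table, Ka = [H+]²/(0.139 − [H+]) = 1.10 × 10^-5.
Assume [H+] ≪ 0.139: [H+] ≈ √(1.10 × 10^-5 × 0.139) = 1.24 × 10^-3 M
pH = −log[H+] = −log(1.24 × 10^-3) = 2.91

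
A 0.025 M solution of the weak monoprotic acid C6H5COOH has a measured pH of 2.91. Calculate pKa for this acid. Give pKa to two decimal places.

[H+] = 10^(-2.91) = 1.23 × 10^-3 M
At equilibrium [HA] = 0.025 − 1.23 × 10^-3 = 2.38 × 10^-2 M
Ka = [H+][A-]/[HA] = (1.23 × 10^-3)² / 2.38 × 10^-2 = 6.36 × 10^-5
pKa = -log(6.36 × 10^-5) = 4.20

pKa = 4.20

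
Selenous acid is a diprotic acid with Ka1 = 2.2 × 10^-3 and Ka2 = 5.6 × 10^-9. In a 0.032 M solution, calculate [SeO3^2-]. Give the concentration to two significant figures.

First ionization gives [H+] ≈ [HSeO3-] = 7.36 × 10^-3 M.
Second step: Ka2 = [H+][SeO3^2-]/[HSeO3-] ≈ [SeO3^2-] (since [H+] ≈ [HSeO3-]).
So [SeO3^2-] ≈ Ka2.

5.6 × 10^-9 M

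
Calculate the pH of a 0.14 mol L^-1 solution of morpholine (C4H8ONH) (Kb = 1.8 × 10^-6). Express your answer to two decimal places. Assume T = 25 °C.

C4H8ONH + H2O ⇌ C4H8ONH2+ + OH-
From the ICE table, Kb = x²/(0.14 − x) = 1.8 × 10^-6.
Assume x ≪ 0.14: x ≈ √(1.8 × 10^-6 × 0.14) = 5.02 × 10^-4 M
(x/C₀ = 0.36% < 5%, so the approximation holds.)
pOH = 3.30, so pH = 14.00 − pOH = 10.70

pH = 10.70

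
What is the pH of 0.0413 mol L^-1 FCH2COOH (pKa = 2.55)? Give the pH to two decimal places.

FCH2COOH ⇌ FCH2COO- + H+
Ka = 10^(−2.55) = 2.82 × 10^-3
From the ICE table, Ka = [H+]²/(0.0413 − [H+]) = 2.82 × 10^-3.
Here C₀/Ka ≈ 14.6, so the small-[H+] approximation fails. Use the quadratic:
[H+] = [−0.00282 + √(0.00282² + 0.000466)]/2 = 9.47 × 10^-3 M
pH = −log[H+] = −log(9.47 × 10^-3) = 2.02

pH = 2.02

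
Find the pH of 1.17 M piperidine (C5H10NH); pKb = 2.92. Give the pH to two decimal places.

pH = 12.57

C5H10NH + H2O ⇌ C5H10NH2+ + OH-
Kb = 10^(−2.92) = 1.20 × 10^-3
Kb = [OH-]²/(1.17 − [OH-]) = 1.20 × 10^-3
Neglecting [OH-] in the denominator: [OH-] = √(1.20 × 10^-3 × 1.17) = 3.75 × 10^-2 M
([OH-]/C₀ = 3.2% < 5%, so the approximation holds.)
pOH = 1.43, so pH = 14.00 − pOH = 12.57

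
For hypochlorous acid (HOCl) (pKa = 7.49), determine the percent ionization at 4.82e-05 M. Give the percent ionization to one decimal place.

2.6%

HOCl ⇌ OCl- + H+; let x = [H+] at equilibrium.
Ka = 10^(−7.49) = 3.24 × 10^-8
x ≈ √(Ka·C₀) = √(3.24 × 10^-8 × 4.82e-05) = 1.25 × 10^-6 M
Fraction ionized = 1.25 × 10^-6 / 4.82e-05 = 0.0259 → 2.6%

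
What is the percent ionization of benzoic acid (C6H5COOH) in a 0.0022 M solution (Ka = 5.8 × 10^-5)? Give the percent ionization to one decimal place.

15.0%

C6H5COOH ⇌ C6H5COO- + H+; let x = [H+] at equilibrium.
Solve x² + 5.8e-05x − 1.28e-07 = 0 → x = 3.29 × 10^-4 M
% ionization = x/C₀ × 100% = 3.29 × 10^-4/0.0022 × 100% = 15.0%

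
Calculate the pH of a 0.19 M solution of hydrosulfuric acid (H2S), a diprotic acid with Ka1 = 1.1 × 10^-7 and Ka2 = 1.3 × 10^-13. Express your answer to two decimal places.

Ka1 ≫ Ka2, so treat the first dissociation as the only significant source of H+.
Ka1 = x²/(0.19 − x) = 1.1 × 10^-7
x ≈ √(1.1 × 10^-7 × 0.19) = 1.45 × 10^-4 M
pH = −log(1.45 × 10^-4) = 3.84

pH = 3.84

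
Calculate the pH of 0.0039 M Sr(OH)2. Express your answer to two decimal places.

Sr(OH)2 is a strong base (each formula unit releases 2 OH-); [OH-] = 0.0078 M.
pOH = -log(0.0078) = 2.11
pH = 14.00 - 2.11 = 11.89

pH = 11.89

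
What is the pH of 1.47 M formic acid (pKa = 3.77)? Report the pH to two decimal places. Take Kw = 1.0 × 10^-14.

pH = 1.80

HCOOH ⇌ HCOO- + H+
Ka = 10^(−3.77) = 1.70 × 10^-4
Let x = [H+] at equilibrium. Ka = x²/(1.47 − x).
Assume x ≪ 1.47: x ≈ √(1.70 × 10^-4 × 1.47) = 1.58 × 10^-2 M
pH = −log(1.58 × 10^-2) = 1.80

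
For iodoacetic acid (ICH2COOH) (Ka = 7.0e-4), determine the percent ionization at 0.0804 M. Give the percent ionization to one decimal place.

ICH2COOH ⇌ ICH2COO- + H+; let x = [H+] at equilibrium.
Ka = x²/(C₀ − x); solving the quadratic gives x = 7.16 × 10^-3 M.
Fraction ionized = 7.16 × 10^-3 / 0.0804 = 0.0891 → 8.9%

8.9%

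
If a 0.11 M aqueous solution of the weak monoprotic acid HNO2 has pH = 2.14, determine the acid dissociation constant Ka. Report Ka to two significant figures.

[H+] = 10^(-2.14) = 7.24 × 10^-3 M
At equilibrium [HA] = 0.11 − 7.24 × 10^-3 = 1.03 × 10^-1 M
Ka = [H+][A-]/[HA] = (7.24 × 10^-3)² / 1.03 × 10^-1 = 5.1 × 10^-4

Ka = 5.1 × 10^-4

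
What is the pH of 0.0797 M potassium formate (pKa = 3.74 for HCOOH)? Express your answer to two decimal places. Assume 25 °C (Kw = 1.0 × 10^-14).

HCOO- is the conjugate base of the weak acid HCOOH.
Ka = 10^(−3.74) = 1.82 × 10^-4
Kb = Kw/Ka = 1.0×10^-14 / 1.82 × 10^-4 = 5.49 × 10^-11
Kb = x²/(0.0797 − x) = 5.49 × 10^-11
Neglecting x in the denominator: x = √(5.49 × 10^-11 × 0.0797) = 2.09 × 10^-6 M
pOH = 5.68, so pH = 14.00 − pOH = 8.32

pH = 8.32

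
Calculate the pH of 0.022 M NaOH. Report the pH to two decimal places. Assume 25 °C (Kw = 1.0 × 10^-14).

pH = 12.34

NaOH is a strong base; [OH-] = 0.022 M.
pOH = -log(0.022) = 1.66
pH = 14.00 - 1.66 = 12.34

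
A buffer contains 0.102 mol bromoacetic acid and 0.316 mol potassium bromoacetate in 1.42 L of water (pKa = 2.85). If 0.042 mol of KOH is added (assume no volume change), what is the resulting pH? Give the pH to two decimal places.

After neutralization: n(BrCH2COOH) = 0.06 mol, n(BrCH2COO-) = 0.358 mol.
Henderson–Hasselbalch with mole ratio 0.358/0.06: pH = 2.85 + (+0.776)

pH = 3.63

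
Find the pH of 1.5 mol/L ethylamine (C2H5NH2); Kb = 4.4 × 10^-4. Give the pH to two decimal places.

pH = 12.41

C2H5NH2 + H2O ⇌ C2H5NH3+ + OH-
Let x = [OH-] at equilibrium. Kb = x²/(1.5 − x).
Neglecting x in the denominator: x = √(4.4 × 10^-4 × 1.5) = 2.57 × 10^-2 M
Check: 1.7% ionized — well under 5%, approximation valid.
pOH = 1.59, so pH = 14.00 − pOH = 12.41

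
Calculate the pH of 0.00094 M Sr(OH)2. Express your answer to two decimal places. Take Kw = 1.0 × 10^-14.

Sr(OH)2 is a strong base (each formula unit releases 2 OH-); [OH-] = 0.00188 M.
pOH = -log(0.00188) = 2.73
pH = 14.00 - 2.73 = 11.27

pH = 11.27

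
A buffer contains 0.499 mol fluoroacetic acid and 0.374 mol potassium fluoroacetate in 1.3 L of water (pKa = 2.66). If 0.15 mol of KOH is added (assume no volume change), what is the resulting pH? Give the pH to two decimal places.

pH = 2.84

After neutralization: n(FCH2COOH) = 0.349 mol, n(FCH2COO-) = 0.524 mol.
Henderson–Hasselbalch with mole ratio 0.524/0.349: pH = 2.66 + (+0.177)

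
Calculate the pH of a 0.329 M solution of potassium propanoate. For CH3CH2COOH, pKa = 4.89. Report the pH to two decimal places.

pH = 9.20

CH3CH2COO- is the conjugate base of the weak acid CH3CH2COOH.
Ka = 10^(−4.89) = 1.29 × 10^-5
Kb = Kw/Ka = 1.0×10^-14 / 1.29 × 10^-5 = 7.75 × 10^-10
Let x = [OH-] at equilibrium. Kb = x²/(0.329 − x).
Neglecting x in the denominator: x = √(7.75 × 10^-10 × 0.329) = 1.60 × 10^-5 M
pOH = 4.80, so pH = 14.00 − pOH = 9.20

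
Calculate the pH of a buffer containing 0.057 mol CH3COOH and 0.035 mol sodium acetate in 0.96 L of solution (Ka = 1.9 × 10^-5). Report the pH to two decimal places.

pH = 4.51

pKa = −log(1.9 × 10^-5) = 4.721
Using pH = pKa + log([base]/[acid]) with [base]/[acid] = 0.035/0.057:
pH = 4.721 + (-0.212) = 4.51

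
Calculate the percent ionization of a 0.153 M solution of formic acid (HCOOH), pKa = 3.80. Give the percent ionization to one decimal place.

HCOOH ⇌ HCOO- + H+; let x = [H+] at equilibrium.
Ka = 10^(−3.80) = 1.58 × 10^-4
x ≈ √(Ka·C₀) = √(1.58 × 10^-4 × 0.153) = 4.92 × 10^-3 M
Fraction ionized = 4.92 × 10^-3 / 0.153 = 0.0322 → 3.2%

3.2%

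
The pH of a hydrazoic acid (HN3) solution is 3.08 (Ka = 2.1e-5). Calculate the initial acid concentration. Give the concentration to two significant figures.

[H+] = 10^(-3.08) = 8.32 × 10^-4 M = x
Ka = x²/(C₀ − x) ⇒ C₀ = x + x²/Ka
C₀ = 8.32 × 10^-4 + (8.32 × 10^-4)²/(2.1 × 10^-5) = 3.38 × 10^-2 M

C₀ = 3.4 × 10^-2 M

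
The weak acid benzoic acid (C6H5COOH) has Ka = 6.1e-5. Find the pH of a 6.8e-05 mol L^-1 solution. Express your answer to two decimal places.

pH = 4.39

C6H5COOH ⇌ C6H5COO- + H+
Ka = [H+]²/(6.8e-05 − [H+]) = 6.1 × 10^-5
[H+] is not negligible relative to C₀; solve [H+]² + 6.1e-05·[H+] − 4.15e-09 = 0.
[H+] = (−Ka + √(Ka² + 4·Ka·C₀))/2 = 4.08 × 10^-5 M
pH = −log(4.08 × 10^-5) = 4.39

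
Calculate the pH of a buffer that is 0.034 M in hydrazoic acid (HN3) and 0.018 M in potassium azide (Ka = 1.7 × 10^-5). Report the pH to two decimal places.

pKa = −log(1.7 × 10^-5) = 4.770
pH = pKa + log([A⁻]/[HA]) = 4.770 + log(0.018/0.034)
pH = 4.770 + (-0.276) = 4.49

pH = 4.49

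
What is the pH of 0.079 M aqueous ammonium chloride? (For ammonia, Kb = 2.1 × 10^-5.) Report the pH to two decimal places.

NH4+ is the conjugate acid of the weak base NH3.
Ka = Kw/Kb = 1.0×10^-14 / 2.1 × 10^-5 = 4.76 × 10^-10
From the ICE table, Ka = x²/(0.079 − x) = 4.76 × 10^-10.
Neglecting x in the denominator: x = √(4.76 × 10^-10 × 0.079) = 6.13 × 10^-6 M
pH = −log(6.13 × 10^-6) = 5.21

pH = 5.21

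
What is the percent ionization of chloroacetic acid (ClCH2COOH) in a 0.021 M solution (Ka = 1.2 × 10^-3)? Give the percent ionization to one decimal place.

21.2%

ClCH2COOH ⇌ ClCH2COO- + H+; let x = [H+] at equilibrium.
Ka = x²/(C₀ − x); solving the quadratic gives x = 4.46 × 10^-3 M.
Fraction ionized = 4.46 × 10^-3 / 0.021 = 0.2124 → 21.2%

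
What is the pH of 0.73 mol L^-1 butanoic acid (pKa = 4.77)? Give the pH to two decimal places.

CH3(CH2)2COOH ⇌ CH3(CH2)2COO- + H+
Ka = 10^(−4.77) = 1.70 × 10^-5
From the ICE table, Ka = [H+]²/(0.73 − [H+]) = 1.70 × 10^-5.
Since Ka ≪ C₀, [H+] ≈ √(Ka·C₀) = 3.52 × 10^-3 M.
pH = −log(3.52 × 10^-3) = 2.45

pH = 2.45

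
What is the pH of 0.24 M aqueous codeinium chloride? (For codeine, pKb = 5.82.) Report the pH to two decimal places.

pH = 4.40

C18H22NO3+ is the conjugate acid of the weak base C18H21NO3.
Kb = 10^(−5.82) = 1.51 × 10^-6
Ka = Kw/Kb = 1.0×10^-14 / 1.51 × 10^-6 = 6.62 × 10^-9
Ka = [H+]²/(0.24 − [H+]) = 6.62 × 10^-9
Neglecting [H+] in the denominator: [H+] = √(6.62 × 10^-9 × 0.24) = 3.99 × 10^-5 M
pH = −log(3.99 × 10^-5) = 4.40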